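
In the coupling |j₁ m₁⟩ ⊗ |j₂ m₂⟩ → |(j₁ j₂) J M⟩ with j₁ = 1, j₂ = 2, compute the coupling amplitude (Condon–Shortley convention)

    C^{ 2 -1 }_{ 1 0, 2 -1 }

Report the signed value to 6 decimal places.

+√(1/6) ≈ +0.408248

triangle: 1!*1!*3!/6! = 6/720
(j±m)!: 1!*1!*1!*3!*1!*3! = 36
prefactor² = (2J+1)*Δ*N² = 3/2
  k=0: +1/(0!*1!*1!*1!*0!*2!) = 1/2
  k=1: −1/(1!*0!*0!*0!*1!*3!) = -1/6
Σ = 1/3  ⇒  CG² = 3/2*1/3² = 1/6
CG = +√(1/6) = +0.408248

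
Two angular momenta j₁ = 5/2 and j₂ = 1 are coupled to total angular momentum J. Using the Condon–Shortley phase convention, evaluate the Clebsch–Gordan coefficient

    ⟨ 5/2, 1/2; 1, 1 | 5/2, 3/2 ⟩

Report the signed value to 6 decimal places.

√[6·1!4!1!/7! · 3!2!2!0!4!1!] = √(576/35)
  +(−1)^1/∏(1,0,1,1,3,0)! = -1/6  (running -1/6)
⟨..|..⟩ = √(576/35)·(-1/6) = -0.676123

-0.676123  (= −√(16/35))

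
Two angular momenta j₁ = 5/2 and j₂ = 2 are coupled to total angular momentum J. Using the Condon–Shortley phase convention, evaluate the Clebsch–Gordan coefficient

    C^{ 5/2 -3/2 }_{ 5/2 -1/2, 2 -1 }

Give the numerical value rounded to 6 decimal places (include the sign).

j₁+j₂−J=2  J+j₁−j₂=3  J−j₁+j₂=2  j₁+j₂+J+1=8
(j₁±m₁, j₂±m₂, J±M) = (2,3,1,3,1,4)
P² = 216/35
sum k=0..1:
  [0] +1/12 = 1/12
  [1] −1/4 = -1/4
S = -1/6
C² = P²·S² = 6/35 ; C = -0.414039

−√(6/35) ≈ -0.414039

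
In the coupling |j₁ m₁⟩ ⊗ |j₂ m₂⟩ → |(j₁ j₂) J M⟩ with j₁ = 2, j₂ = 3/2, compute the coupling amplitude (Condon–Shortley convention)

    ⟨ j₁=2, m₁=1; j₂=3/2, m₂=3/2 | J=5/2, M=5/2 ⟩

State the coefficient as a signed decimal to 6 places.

-0.654654  (= −√(3/7))

j₁+j₂−J=1  J+j₁−j₂=3  J−j₁+j₂=2  j₁+j₂+J+1=7
(j₁±m₁, j₂±m₂, J±M) = (3,1,3,0,5,0)
P² = 432/7
sum k=1..1:
  [1] −1/12 = -1/12
S = -1/12
C² = P²·S² = 3/7 ; C = -0.654654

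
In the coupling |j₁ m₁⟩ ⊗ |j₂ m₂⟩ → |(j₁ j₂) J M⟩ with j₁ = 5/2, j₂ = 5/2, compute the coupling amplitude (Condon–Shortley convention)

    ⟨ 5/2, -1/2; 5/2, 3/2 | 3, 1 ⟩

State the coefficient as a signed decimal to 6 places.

+0.182574

triangle: 2!·3!·3!/9! = 72/362880
(j±m)!: 2!·3!·4!·1!·4!·2! = 13824
prefactor² = (2J+1)·Δ·N² = 96/5
  k=1: −1/(1!·1!·2!·3!·1!·0!) = -1/12
  k=2: +1/(2!·0!·1!·2!·2!·1!) = 1/8
Σ = 1/24  ⇒  CG² = 96/5·1/24² = 1/30
CG = +√(1/30) = +0.182574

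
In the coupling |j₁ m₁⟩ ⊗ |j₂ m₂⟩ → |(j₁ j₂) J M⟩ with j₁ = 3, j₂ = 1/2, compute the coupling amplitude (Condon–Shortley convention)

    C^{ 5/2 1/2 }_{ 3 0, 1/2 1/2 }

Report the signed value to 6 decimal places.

√[6·1!5!0!/7! · 3!3!1!0!3!2!] = √(432/7)
  +(−1)^1/∏(1,0,2,0,3,0)! = -1/12  (running -1/12)
⟨..|..⟩ = √(432/7)·(-1/12) = -0.654654

−√(3/7) = -0.654654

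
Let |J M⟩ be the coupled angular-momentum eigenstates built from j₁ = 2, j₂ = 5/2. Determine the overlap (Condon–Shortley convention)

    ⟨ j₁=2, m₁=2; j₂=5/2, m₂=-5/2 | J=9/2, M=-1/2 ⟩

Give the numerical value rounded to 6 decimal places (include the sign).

+√(1/126) ≈ +0.089087

j₁+j₂−J=0  J+j₁−j₂=4  J−j₁+j₂=5  j₁+j₂+J+1=10
(j₁±m₁, j₂±m₂, J±M) = (4,0,0,5,4,5)
P² = 460800/7
sum k=0..0:
  [0] +1/2880 = 1/2880
S = 1/2880
C² = P²·S² = 1/126 ; C = +0.089087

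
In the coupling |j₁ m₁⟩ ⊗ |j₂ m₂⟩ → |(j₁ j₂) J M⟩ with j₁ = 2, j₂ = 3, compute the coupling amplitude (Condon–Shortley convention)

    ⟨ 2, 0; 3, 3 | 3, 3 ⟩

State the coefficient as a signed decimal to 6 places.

√[7·2!2!4!/9! · 2!2!6!0!6!0!] = √(3840)
  +(−1)^2/∏(2,0,0,4,2,0)! = 1/96  (running 1/96)
⟨..|..⟩ = √(3840)·(1/96) = +0.645497

+0.645497  (= +√(5/12))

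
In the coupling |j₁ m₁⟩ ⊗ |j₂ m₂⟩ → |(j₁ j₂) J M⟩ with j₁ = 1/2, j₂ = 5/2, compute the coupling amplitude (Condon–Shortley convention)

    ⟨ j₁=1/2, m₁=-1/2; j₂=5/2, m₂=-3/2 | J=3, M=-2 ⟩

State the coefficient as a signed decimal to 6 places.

√[7·0!1!5!/7! · 0!1!1!4!1!5!] = √(480)
  +(−1)^0/∏(0,0,1,1,0,4)! = 1/24  (running 1/24)
⟨..|..⟩ = √(480)·(1/24) = +0.912871

+0.912871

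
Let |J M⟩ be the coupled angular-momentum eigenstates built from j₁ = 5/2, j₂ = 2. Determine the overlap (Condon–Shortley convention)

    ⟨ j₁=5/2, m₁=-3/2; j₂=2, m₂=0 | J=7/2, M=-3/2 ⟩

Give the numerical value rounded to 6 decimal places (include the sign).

−√(2/7) ≈ -0.534522

j₁+j₂−J=1  J+j₁−j₂=4  J−j₁+j₂=3  j₁+j₂+J+1=9
(j₁±m₁, j₂±m₂, J±M) = (1,4,2,2,2,5)
P² = 512/7
sum k=0..1:
  [0] +1/48 = 1/48
  [1] −1/12 = -1/12
S = -1/16
C² = P²·S² = 2/7 ; C = -0.534522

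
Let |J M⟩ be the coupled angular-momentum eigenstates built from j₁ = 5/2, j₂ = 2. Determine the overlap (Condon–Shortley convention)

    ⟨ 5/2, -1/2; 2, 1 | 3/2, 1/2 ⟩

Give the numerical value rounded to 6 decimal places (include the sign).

j₁+j₂−J=3  J+j₁−j₂=2  J−j₁+j₂=1  j₁+j₂+J+1=7
(j₁±m₁, j₂±m₂, J±M) = (2,3,3,1,2,1)
P² = 48/35
sum k=2..3:
  [2] +1/2 = 1/2
  [3] −1/12 = -1/12
S = 5/12
C² = P²·S² = 5/21 ; C = +0.487950

+0.487950  (= +√(5/21))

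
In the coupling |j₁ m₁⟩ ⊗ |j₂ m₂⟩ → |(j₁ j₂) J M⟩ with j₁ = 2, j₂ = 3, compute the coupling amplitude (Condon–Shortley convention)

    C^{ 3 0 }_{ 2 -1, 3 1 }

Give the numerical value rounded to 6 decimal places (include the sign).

+√(1/30) = +0.182574

√[7·2!2!4!/9! · 1!3!4!2!3!3!] = √(96/5)
  +(−1)^1/∏(1,1,2,3,0,1)! = -1/12  (running -1/12)
  +(−1)^2/∏(2,0,1,2,1,2)! = 1/8  (running 1/24)
⟨..|..⟩ = √(96/5)·(1/24) = +0.182574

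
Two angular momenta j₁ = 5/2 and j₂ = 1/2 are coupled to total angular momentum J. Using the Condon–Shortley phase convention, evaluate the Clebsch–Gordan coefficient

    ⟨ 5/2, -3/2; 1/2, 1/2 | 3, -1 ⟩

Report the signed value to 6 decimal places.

j₁+j₂−J=0  J+j₁−j₂=5  J−j₁+j₂=1  j₁+j₂+J+1=7
(j₁±m₁, j₂±m₂, J±M) = (1,4,1,0,2,4)
P² = 192
sum k=0..0:
  [0] +1/24 = 1/24
S = 1/24
C² = P²·S² = 1/3 ; C = +0.577350

+0.577350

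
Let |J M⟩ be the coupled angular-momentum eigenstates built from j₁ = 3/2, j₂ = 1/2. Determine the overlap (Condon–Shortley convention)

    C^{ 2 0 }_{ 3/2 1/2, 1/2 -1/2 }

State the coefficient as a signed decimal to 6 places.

+√(1/2) = +0.707107

triangle: 0!*3!*1!/5! = 6/120
(j±m)!: 2!*1!*0!*1!*2!*2! = 8
prefactor² = (2J+1)*Δ*N² = 2
  k=0: +1/(0!*0!*1!*0!*2!*1!) = 1/2
Σ = 1/2  ⇒  CG² = 2*1/2² = 1/2
CG = +√(1/2) = +0.707107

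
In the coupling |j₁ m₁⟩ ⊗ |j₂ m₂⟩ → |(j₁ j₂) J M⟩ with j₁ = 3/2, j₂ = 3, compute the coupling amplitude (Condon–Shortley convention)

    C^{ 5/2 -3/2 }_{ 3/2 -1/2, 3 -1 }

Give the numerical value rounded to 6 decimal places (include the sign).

√[6·2!1!4!/8! · 1!2!2!4!1!4!] = √(576/35)
  +(−1)^1/∏(1,1,1,1,0,3)! = -1/6  (running -1/6)
  +(−1)^2/∏(2,0,0,0,1,4)! = 1/48  (running -7/48)
⟨..|..⟩ = √(576/35)·(-7/48) = -0.591608

−√(7/20) = -0.591608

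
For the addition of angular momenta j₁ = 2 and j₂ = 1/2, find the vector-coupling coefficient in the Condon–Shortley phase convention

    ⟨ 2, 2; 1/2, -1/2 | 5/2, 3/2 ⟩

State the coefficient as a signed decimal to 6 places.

triangle: 0!×4!×1!/6! = 24/720
(j±m)!: 4!×0!×0!×1!×4!×1! = 576
prefactor² = (2J+1)×Δ×N² = 576/5
  k=0: +1/(0!×0!×0!×0!×4!×1!) = 1/24
Σ = 1/24  ⇒  CG² = 576/5×1/24² = 1/5
CG = +√(1/5) = +0.447214

+√(1/5) = +0.447214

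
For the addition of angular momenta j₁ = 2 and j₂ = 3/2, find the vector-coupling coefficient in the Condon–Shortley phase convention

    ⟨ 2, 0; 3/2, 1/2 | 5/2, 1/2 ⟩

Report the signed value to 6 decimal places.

triangle: 1!·3!·2!/7! = 12/5040
(j±m)!: 2!·2!·2!·1!·3!·2! = 96
prefactor² = (2J+1)·Δ·N² = 48/35
  k=0: +1/(0!·1!·2!·2!·1!·0!) = 1/4
  k=1: −1/(1!·0!·1!·1!·2!·1!) = -1/2
Σ = -1/4  ⇒  CG² = 48/35·(-1/4)² = 3/35
CG = −√(3/35) = -0.292770

−√(3/35) = -0.292770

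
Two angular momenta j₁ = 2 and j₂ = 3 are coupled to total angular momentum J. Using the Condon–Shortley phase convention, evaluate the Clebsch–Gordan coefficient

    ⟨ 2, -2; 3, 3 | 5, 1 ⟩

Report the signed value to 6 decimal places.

triangle: 0!·4!·6!/11! = 17280/39916800
(j±m)!: 0!·4!·6!·0!·6!·4! = 298598400
prefactor² = (2J+1)·Δ·N² = 9953280/7
  k=0: +1/(0!·0!·4!·6!·0!·0!) = 1/17280
Σ = 1/17280  ⇒  CG² = 9953280/7·1/17280² = 1/210
CG = +√(1/210) = +0.069007

+√(1/210) ≈ +0.069007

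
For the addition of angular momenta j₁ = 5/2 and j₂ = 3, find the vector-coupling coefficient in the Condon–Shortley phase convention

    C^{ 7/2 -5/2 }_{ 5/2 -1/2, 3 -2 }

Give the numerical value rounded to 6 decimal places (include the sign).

-0.178174  (= −√(2/63))

j₁+j₂−J=2  J+j₁−j₂=3  J−j₁+j₂=4  j₁+j₂+J+1=10
(j₁±m₁, j₂±m₂, J±M) = (2,3,1,5,1,6)
P² = 4608/7
sum k=0..1:
  [0] +1/72 = 1/72
  [1] −1/48 = -1/48
S = -1/144
C² = P²·S² = 2/63 ; C = -0.178174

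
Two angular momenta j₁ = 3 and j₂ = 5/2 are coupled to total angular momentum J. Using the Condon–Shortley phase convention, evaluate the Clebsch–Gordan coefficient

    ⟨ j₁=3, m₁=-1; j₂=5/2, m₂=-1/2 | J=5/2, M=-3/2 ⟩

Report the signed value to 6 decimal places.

+√(1/35) = +0.169031

j₁+j₂−J=3  J+j₁−j₂=3  J−j₁+j₂=2  j₁+j₂+J+1=9
(j₁±m₁, j₂±m₂, J±M) = (2,4,2,3,1,4)
P² = 576/35
sum k=1..2:
  [1] −1/12 = -1/12
  [2] +1/8 = 1/8
S = 1/24
C² = P²·S² = 1/35 ; C = +0.169031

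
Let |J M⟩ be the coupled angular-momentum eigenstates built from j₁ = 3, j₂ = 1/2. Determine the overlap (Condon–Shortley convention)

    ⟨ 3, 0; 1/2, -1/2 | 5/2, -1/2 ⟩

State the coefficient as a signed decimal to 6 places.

+0.654654

j₁+j₂−J=1  J+j₁−j₂=5  J−j₁+j₂=0  j₁+j₂+J+1=7
(j₁±m₁, j₂±m₂, J±M) = (3,3,0,1,2,3)
P² = 432/7
sum k=0..0:
  [0] +1/12 = 1/12
S = 1/12
C² = P²·S² = 3/7 ; C = +0.654654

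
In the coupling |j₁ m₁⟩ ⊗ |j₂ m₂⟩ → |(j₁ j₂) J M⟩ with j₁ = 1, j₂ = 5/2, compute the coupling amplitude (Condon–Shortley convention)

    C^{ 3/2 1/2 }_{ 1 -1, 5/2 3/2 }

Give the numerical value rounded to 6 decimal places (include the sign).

+0.632456  (= +√(2/5))

triangle: 2!*0!*3!/6! = 12/720
(j±m)!: 0!*2!*4!*1!*2!*1! = 96
prefactor² = (2J+1)*Δ*N² = 32/5
  k=2: +1/(2!*0!*0!*2!*0!*1!) = 1/4
Σ = 1/4  ⇒  CG² = 32/5*1/4² = 2/5
CG = +√(2/5) = +0.632456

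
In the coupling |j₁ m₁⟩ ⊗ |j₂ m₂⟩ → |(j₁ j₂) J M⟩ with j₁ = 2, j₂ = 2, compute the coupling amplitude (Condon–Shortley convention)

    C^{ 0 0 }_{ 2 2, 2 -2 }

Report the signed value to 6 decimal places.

+0.447214  (= +√(1/5))

√[1·4!0!0!/5! · 4!0!0!4!0!0!] = √(576/5)
  +(−1)^0/∏(0,4,0,0,0,0)! = 1/24  (running 1/24)
⟨..|..⟩ = √(576/5)·(1/24) = +0.447214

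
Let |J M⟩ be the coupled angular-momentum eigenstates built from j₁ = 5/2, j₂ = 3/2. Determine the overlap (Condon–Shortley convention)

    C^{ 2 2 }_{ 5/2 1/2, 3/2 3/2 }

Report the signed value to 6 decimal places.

j₁+j₂−J=2  J+j₁−j₂=3  J−j₁+j₂=1  j₁+j₂+J+1=7
(j₁±m₁, j₂±m₂, J±M) = (3,2,3,0,4,0)
P² = 144/7
sum k=2..2:
  [2] +1/12 = 1/12
S = 1/12
C² = P²·S² = 1/7 ; C = +0.377964

+√(1/7) ≈ +0.377964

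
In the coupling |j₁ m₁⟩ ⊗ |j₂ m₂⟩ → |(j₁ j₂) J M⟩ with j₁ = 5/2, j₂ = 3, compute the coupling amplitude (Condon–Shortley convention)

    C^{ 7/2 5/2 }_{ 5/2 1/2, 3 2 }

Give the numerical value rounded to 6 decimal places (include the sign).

−√(2/63) ≈ -0.178174

j₁+j₂−J=2  J+j₁−j₂=3  J−j₁+j₂=4  j₁+j₂+J+1=10
(j₁±m₁, j₂±m₂, J±M) = (3,2,5,1,6,1)
P² = 4608/7
sum k=1..2:
  [1] −1/48 = -1/48
  [2] +1/72 = 1/72
S = -1/144
C² = P²·S² = 2/63 ; C = -0.178174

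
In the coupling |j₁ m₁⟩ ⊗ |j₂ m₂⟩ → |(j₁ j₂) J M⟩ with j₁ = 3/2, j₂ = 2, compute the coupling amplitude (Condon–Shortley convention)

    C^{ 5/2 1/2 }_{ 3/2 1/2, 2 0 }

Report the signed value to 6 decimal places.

+√(3/35) ≈ +0.292770

triangle: 1!*2!*3!/7! = 12/5040
(j±m)!: 2!*1!*2!*2!*3!*2! = 96
prefactor² = (2J+1)*Δ*N² = 48/35
  k=0: +1/(0!*1!*1!*2!*1!*1!) = 1/2
  k=1: −1/(1!*0!*0!*1!*2!*2!) = -1/4
Σ = 1/4  ⇒  CG² = 48/35*1/4² = 3/35
CG = +√(3/35) = +0.292770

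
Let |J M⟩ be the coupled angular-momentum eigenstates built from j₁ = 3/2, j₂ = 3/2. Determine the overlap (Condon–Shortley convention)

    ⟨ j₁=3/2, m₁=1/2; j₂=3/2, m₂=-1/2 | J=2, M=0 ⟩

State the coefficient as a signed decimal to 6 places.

+0.500000  (= +√(1/4))

j₁+j₂−J=1  J+j₁−j₂=2  J−j₁+j₂=2  j₁+j₂+J+1=6
(j₁±m₁, j₂±m₂, J±M) = (2,1,1,2,2,2)
P² = 4/9
sum k=0..1:
  [0] +1/1 = 1
  [1] −1/4 = -1/4
S = 3/4
C² = P²·S² = 1/4 ; C = +0.500000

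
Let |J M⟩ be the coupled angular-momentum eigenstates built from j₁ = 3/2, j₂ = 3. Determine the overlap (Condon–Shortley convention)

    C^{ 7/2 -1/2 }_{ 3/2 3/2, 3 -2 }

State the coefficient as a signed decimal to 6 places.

√[8·1!2!5!/9! · 3!0!1!5!3!4!] = √(3840/7)
  +(−1)^0/∏(0,1,0,1,2,4)! = 1/48  (running 1/48)
⟨..|..⟩ = √(3840/7)·(1/48) = +0.487950

+0.487950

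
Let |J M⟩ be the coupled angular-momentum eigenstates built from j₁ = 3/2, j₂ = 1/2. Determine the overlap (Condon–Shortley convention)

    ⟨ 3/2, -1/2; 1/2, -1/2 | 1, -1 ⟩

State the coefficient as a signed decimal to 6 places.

j₁+j₂−J=1  J+j₁−j₂=2  J−j₁+j₂=0  j₁+j₂+J+1=4
(j₁±m₁, j₂±m₂, J±M) = (1,2,0,1,0,2)
P² = 1
sum k=0..0:
  [0] +1/2 = 1/2
S = 1/2
C² = P²·S² = 1/4 ; C = +0.500000

+√(1/4) ≈ +0.500000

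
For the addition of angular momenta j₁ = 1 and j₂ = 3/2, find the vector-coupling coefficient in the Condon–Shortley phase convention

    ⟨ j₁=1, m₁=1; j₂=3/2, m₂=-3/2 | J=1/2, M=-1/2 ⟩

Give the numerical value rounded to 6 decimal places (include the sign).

+0.707107  (= +√(1/2))

triangle: 2!×0!×1!/4! = 2/24
(j±m)!: 2!×0!×0!×3!×0!×1! = 12
prefactor² = (2J+1)×Δ×N² = 2
  k=0: +1/(0!×2!×0!×0!×0!×1!) = 1/2
Σ = 1/2  ⇒  CG² = 2×1/2² = 1/2
CG = +√(1/2) = +0.707107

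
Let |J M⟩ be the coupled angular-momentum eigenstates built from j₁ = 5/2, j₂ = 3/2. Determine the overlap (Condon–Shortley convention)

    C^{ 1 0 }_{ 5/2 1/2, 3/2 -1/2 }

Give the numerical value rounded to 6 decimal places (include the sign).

triangle: 3!·2!·0!/6! = 12/720
(j±m)!: 3!·2!·1!·2!·1!·1! = 24
prefactor² = (2J+1)·Δ·N² = 6/5
  k=1: −1/(1!·2!·1!·0!·1!·0!) = -1/2
Σ = -1/2  ⇒  CG² = 6/5·(-1/2)² = 3/10
CG = −√(3/10) = -0.547723

−√(3/10) = -0.547723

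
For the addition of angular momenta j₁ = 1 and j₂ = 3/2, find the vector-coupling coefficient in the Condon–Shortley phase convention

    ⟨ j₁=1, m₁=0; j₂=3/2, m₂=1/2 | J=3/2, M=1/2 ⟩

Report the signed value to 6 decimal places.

triangle: 1!·1!·2!/5! = 2/120
(j±m)!: 1!·1!·2!·1!·2!·1! = 4
prefactor² = (2J+1)·Δ·N² = 4/15
  k=0: +1/(0!·1!·1!·2!·0!·0!) = 1/2
  k=1: −1/(1!·0!·0!·1!·1!·1!) = -1
Σ = -1/2  ⇒  CG² = 4/15·(-1/2)² = 1/15
CG = −√(1/15) = -0.258199

−√(1/15) ≈ -0.258199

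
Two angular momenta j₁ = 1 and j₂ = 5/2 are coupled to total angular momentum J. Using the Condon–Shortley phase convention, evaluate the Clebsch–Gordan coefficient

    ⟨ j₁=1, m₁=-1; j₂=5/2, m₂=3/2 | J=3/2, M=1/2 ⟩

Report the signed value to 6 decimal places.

√[4·2!0!3!/6! · 0!2!4!1!2!1!] = √(32/5)
  +(−1)^2/∏(2,0,0,2,0,1)! = 1/4  (running 1/4)
⟨..|..⟩ = √(32/5)·(1/4) = +0.632456

+√(2/5) ≈ +0.632456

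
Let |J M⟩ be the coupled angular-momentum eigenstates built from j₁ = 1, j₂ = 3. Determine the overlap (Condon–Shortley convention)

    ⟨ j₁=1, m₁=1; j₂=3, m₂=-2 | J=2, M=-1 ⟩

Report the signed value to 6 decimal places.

+√(10/21) = +0.690066

j₁+j₂−J=2  J+j₁−j₂=0  J−j₁+j₂=4  j₁+j₂+J+1=7
(j₁±m₁, j₂±m₂, J±M) = (2,0,1,5,1,3)
P² = 480/7
sum k=0..0:
  [0] +1/12 = 1/12
S = 1/12
C² = P²·S² = 10/21 ; C = +0.690066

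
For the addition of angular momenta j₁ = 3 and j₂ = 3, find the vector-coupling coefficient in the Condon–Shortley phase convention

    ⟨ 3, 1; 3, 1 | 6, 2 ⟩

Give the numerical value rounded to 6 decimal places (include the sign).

+√(5/11) = +0.674200

j₁+j₂−J=0  J+j₁−j₂=6  J−j₁+j₂=6  j₁+j₂+J+1=13
(j₁±m₁, j₂±m₂, J±M) = (4,2,4,2,8,4)
P² = 26542080/11
sum k=0..0:
  [0] +1/2304 = 1/2304
S = 1/2304
C² = P²·S² = 5/11 ; C = +0.674200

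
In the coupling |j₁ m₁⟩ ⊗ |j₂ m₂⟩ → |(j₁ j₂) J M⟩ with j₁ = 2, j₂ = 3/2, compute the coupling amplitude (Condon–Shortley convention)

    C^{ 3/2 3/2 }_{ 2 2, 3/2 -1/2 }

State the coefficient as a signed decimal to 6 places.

√[4·2!2!1!/6! · 4!0!1!2!3!0!] = √(32/5)
  +(−1)^0/∏(0,2,0,1,2,0)! = 1/4  (running 1/4)
⟨..|..⟩ = √(32/5)·(1/4) = +0.632456

+√(2/5) = +0.632456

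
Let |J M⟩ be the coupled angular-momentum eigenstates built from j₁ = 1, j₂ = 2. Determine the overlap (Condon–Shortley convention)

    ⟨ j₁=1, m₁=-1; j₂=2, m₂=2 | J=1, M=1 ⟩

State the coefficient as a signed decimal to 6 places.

triangle: 2!*0!*2!/5! = 4/120
(j±m)!: 0!*2!*4!*0!*2!*0! = 96
prefactor² = (2J+1)*Δ*N² = 48/5
  k=2: +1/(2!*0!*0!*2!*0!*0!) = 1/4
Σ = 1/4  ⇒  CG² = 48/5*1/4² = 3/5
CG = +√(3/5) = +0.774597

+0.774597  (= +√(3/5))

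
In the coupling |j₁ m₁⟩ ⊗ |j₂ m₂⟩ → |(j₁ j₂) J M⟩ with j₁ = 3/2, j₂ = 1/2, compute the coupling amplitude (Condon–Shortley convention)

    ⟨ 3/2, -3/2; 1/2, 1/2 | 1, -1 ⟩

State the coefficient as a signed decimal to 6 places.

j₁+j₂−J=1  J+j₁−j₂=2  J−j₁+j₂=0  j₁+j₂+J+1=4
(j₁±m₁, j₂±m₂, J±M) = (0,3,1,0,0,2)
P² = 3
sum k=1..1:
  [1] −1/2 = -1/2
S = -1/2
C² = P²·S² = 3/4 ; C = -0.866025

−√(3/4) ≈ -0.866025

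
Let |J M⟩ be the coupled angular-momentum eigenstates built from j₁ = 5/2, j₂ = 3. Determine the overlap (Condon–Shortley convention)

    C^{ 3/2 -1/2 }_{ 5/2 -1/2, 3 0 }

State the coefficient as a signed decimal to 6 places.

√[4·4!1!2!/8! · 2!3!3!3!1!2!] = √(144/35)
  +(−1)^2/∏(2,2,1,1,0,1)! = 1/4  (running 1/4)
  +(−1)^3/∏(3,1,0,0,1,2)! = -1/12  (running 1/6)
⟨..|..⟩ = √(144/35)·(1/6) = +0.338062

+0.338062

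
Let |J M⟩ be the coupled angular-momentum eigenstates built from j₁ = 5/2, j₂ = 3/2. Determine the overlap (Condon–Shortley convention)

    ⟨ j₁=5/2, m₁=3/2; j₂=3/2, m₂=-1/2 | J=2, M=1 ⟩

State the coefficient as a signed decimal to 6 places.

+√(1/42) ≈ +0.154303

√[5·2!3!1!/7! · 4!1!1!2!3!1!] = √(24/7)
  +(−1)^0/∏(0,2,1,1,2,0)! = 1/4  (running 1/4)
  +(−1)^1/∏(1,1,0,0,3,1)! = -1/6  (running 1/12)
⟨..|..⟩ = √(24/7)·(1/12) = +0.154303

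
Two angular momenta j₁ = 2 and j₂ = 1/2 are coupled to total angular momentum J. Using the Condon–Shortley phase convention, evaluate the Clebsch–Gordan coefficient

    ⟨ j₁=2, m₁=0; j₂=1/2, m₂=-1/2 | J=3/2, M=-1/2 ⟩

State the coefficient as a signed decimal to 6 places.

j₁+j₂−J=1  J+j₁−j₂=3  J−j₁+j₂=0  j₁+j₂+J+1=5
(j₁±m₁, j₂±m₂, J±M) = (2,2,0,1,1,2)
P² = 8/5
sum k=0..0:
  [0] +1/2 = 1/2
S = 1/2
C² = P²·S² = 2/5 ; C = +0.632456

+√(2/5) ≈ +0.632456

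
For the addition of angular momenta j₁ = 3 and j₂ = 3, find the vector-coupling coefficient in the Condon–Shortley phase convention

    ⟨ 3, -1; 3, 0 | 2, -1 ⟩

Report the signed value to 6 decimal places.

+√(1/42) ≈ +0.154303

j₁+j₂−J=4  J+j₁−j₂=2  J−j₁+j₂=2  j₁+j₂+J+1=9
(j₁±m₁, j₂±m₂, J±M) = (2,4,3,3,1,3)
P² = 96/7
sum k=2..3:
  [2] +1/8 = 1/8
  [3] −1/12 = -1/12
S = 1/24
C² = P²·S² = 1/42 ; C = +0.154303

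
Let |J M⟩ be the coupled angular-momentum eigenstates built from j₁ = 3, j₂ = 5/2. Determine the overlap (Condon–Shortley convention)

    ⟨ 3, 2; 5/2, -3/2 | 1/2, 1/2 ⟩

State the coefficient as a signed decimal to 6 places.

j₁+j₂−J=5  J+j₁−j₂=1  J−j₁+j₂=0  j₁+j₂+J+1=7
(j₁±m₁, j₂±m₂, J±M) = (5,1,1,4,1,0)
P² = 960/7
sum k=1..1:
  [1] −1/24 = -1/24
S = -1/24
C² = P²·S² = 5/21 ; C = -0.487950

-0.487950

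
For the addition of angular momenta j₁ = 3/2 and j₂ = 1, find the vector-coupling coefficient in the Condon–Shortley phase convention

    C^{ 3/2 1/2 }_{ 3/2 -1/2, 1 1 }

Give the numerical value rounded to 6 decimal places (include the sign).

triangle: 1!·2!·1!/5! = 2/120
(j±m)!: 1!·2!·2!·0!·2!·1! = 8
prefactor² = (2J+1)·Δ·N² = 8/15
  k=1: −1/(1!·0!·1!·1!·1!·0!) = -1
Σ = -1  ⇒  CG² = 8/15·(-1)² = 8/15
CG = −√(8/15) = -0.730297

−√(8/15) = -0.730297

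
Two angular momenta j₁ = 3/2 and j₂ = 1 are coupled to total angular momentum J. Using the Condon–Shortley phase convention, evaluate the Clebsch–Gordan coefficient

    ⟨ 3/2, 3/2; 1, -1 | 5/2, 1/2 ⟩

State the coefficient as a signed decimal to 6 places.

√[6·0!3!2!/6! · 3!0!0!2!3!2!] = √(72/5)
  +(−1)^0/∏(0,0,0,0,3,2)! = 1/12  (running 1/12)
⟨..|..⟩ = √(72/5)·(1/12) = +0.316228

+0.316228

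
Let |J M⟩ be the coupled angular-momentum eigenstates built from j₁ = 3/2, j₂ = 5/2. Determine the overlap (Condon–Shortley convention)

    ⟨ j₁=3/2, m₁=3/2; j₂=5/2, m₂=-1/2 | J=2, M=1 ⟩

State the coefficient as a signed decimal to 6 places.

√[5·2!1!3!/7! · 3!0!2!3!3!1!] = √(36/7)
  +(−1)^0/∏(0,2,0,2,1,1)! = 1/4  (running 1/4)
⟨..|..⟩ = √(36/7)·(1/4) = +0.566947

+0.566947  (= +√(9/28))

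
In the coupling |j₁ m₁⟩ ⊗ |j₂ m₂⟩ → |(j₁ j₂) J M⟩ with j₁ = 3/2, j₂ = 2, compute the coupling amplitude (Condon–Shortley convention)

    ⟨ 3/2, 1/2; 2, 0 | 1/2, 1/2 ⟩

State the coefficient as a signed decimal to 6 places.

√[2·3!0!1!/5! · 2!1!2!2!1!0!] = √(4/5)
  +(−1)^1/∏(1,2,0,1,0,0)! = -1/2  (running -1/2)
⟨..|..⟩ = √(4/5)·(-1/2) = -0.447214

-0.447214  (= −√(1/5))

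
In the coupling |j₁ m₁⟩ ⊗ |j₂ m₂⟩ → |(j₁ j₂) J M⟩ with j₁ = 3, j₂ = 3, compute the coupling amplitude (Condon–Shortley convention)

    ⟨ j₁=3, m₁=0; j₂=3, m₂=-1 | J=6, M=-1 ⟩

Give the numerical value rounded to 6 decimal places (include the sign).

+0.615457  (= +√(25/66))

j₁+j₂−J=0  J+j₁−j₂=6  J−j₁+j₂=6  j₁+j₂+J+1=13
(j₁±m₁, j₂±m₂, J±M) = (3,3,2,4,5,7)
P² = 12441600/11
sum k=0..0:
  [0] +1/1728 = 1/1728
S = 1/1728
C² = P²·S² = 25/66 ; C = +0.615457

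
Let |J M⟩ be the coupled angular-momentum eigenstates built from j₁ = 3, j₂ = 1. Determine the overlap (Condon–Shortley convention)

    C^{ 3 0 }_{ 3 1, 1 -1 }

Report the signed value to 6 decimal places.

+√(1/2) = +0.707107

√[7·1!5!1!/8! · 4!2!0!2!3!3!] = √(72)
  +(−1)^0/∏(0,1,2,0,3,1)! = 1/12  (running 1/12)
⟨..|..⟩ = √(72)·(1/12) = +0.707107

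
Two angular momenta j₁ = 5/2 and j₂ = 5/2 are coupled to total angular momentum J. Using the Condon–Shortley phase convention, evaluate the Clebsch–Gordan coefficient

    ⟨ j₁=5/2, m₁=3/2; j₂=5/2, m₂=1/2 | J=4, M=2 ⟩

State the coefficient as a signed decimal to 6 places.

+√(5/28) ≈ +0.422577

j₁+j₂−J=1  J+j₁−j₂=4  J−j₁+j₂=4  j₁+j₂+J+1=10
(j₁±m₁, j₂±m₂, J±M) = (4,1,3,2,6,2)
P² = 20736/35
sum k=0..1:
  [0] +1/36 = 1/36
  [1] −1/96 = -1/96
S = 5/288
C² = P²·S² = 5/28 ; C = +0.422577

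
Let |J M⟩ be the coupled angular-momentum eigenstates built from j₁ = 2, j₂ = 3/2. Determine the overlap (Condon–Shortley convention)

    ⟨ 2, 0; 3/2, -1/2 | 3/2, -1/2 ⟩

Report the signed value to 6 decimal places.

j₁+j₂−J=2  J+j₁−j₂=2  J−j₁+j₂=1  j₁+j₂+J+1=6
(j₁±m₁, j₂±m₂, J±M) = (2,2,1,2,1,2)
P² = 16/45
sum k=0..1:
  [0] +1/4 = 1/4
  [1] −1/1 = -1
S = -3/4
C² = P²·S² = 1/5 ; C = -0.447214

-0.447214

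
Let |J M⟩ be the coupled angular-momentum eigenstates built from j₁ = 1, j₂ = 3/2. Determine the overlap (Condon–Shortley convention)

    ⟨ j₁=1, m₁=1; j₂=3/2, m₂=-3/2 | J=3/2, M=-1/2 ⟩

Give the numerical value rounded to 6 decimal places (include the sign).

+0.632456  (= +√(2/5))

triangle: 1!×1!×2!/5! = 2/120
(j±m)!: 2!×0!×0!×3!×1!×2! = 24
prefactor² = (2J+1)×Δ×N² = 8/5
  k=0: +1/(0!×1!×0!×0!×1!×2!) = 1/2
Σ = 1/2  ⇒  CG² = 8/5×1/2² = 2/5
CG = +√(2/5) = +0.632456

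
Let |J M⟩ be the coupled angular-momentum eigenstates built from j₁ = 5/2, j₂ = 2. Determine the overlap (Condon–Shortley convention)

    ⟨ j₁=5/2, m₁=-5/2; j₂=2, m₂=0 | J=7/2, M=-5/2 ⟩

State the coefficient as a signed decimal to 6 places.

triangle: 1!·4!·3!/9! = 144/362880
(j±m)!: 0!·5!·2!·2!·1!·6! = 345600
prefactor² = (2J+1)·Δ·N² = 7680/7
  k=1: −1/(1!·0!·4!·1!·0!·2!) = -1/48
Σ = -1/48  ⇒  CG² = 7680/7·(-1/48)² = 10/21
CG = −√(10/21) = -0.690066

−√(10/21) ≈ -0.690066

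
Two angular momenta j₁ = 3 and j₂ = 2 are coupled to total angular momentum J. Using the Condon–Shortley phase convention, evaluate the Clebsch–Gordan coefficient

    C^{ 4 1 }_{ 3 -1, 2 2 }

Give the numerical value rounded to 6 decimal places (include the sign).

−√(2/7) ≈ -0.534522

triangle: 1!·5!·3!/10! = 720/3628800
(j±m)!: 2!·4!·4!·0!·5!·3! = 829440
prefactor² = (2J+1)·Δ·N² = 10368/7
  k=1: −1/(1!·0!·3!·3!·2!·0!) = -1/72
Σ = -1/72  ⇒  CG² = 10368/7·(-1/72)² = 2/7
CG = −√(2/7) = -0.534522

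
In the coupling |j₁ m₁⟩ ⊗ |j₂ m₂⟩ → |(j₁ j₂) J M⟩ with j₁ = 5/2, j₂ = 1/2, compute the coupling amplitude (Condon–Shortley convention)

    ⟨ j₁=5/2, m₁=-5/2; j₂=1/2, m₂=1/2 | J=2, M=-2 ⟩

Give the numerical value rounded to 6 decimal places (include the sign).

−√(5/6) ≈ -0.912871

triangle: 1!·4!·0!/6! = 24/720
(j±m)!: 0!·5!·1!·0!·0!·4! = 2880
prefactor² = (2J+1)·Δ·N² = 480
  k=1: −1/(1!·0!·4!·0!·0!·0!) = -1/24
Σ = -1/24  ⇒  CG² = 480·(-1/24)² = 5/6
CG = −√(5/6) = -0.912871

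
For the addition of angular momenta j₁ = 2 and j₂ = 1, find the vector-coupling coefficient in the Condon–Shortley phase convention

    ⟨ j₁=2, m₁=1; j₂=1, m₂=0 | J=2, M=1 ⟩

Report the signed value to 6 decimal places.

triangle: 1!*3!*1!/6! = 6/720
(j±m)!: 3!*1!*1!*1!*3!*1! = 36
prefactor² = (2J+1)*Δ*N² = 3/2
  k=0: +1/(0!*1!*1!*1!*2!*0!) = 1/2
  k=1: −1/(1!*0!*0!*0!*3!*1!) = -1/6
Σ = 1/3  ⇒  CG² = 3/2*1/3² = 1/6
CG = +√(1/6) = +0.408248

+√(1/6) ≈ +0.408248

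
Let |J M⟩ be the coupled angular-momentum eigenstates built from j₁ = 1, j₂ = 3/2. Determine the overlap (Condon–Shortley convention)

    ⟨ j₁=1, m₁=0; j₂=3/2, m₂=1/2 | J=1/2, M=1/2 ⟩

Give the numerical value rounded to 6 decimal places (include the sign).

-0.577350  (= −√(1/3))

j₁+j₂−J=2  J+j₁−j₂=0  J−j₁+j₂=1  j₁+j₂+J+1=4
(j₁±m₁, j₂±m₂, J±M) = (1,1,2,1,1,0)
P² = 1/3
sum k=1..1:
  [1] −1/1 = -1
S = -1
C² = P²·S² = 1/3 ; C = -0.577350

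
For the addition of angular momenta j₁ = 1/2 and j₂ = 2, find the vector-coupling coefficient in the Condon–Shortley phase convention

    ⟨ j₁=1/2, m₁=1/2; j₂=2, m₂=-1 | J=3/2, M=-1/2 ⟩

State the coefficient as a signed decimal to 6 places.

+0.774597  (= +√(3/5))

√[4·1!0!3!/5! · 1!0!1!3!1!2!] = √(12/5)
  +(−1)^0/∏(0,1,0,1,0,2)! = 1/2  (running 1/2)
⟨..|..⟩ = √(12/5)·(1/2) = +0.774597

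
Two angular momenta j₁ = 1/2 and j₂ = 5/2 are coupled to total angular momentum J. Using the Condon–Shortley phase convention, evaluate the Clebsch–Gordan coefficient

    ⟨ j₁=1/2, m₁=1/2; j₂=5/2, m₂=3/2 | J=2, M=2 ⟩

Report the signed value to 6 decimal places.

+√(1/6) = +0.408248

j₁+j₂−J=1  J+j₁−j₂=0  J−j₁+j₂=4  j₁+j₂+J+1=6
(j₁±m₁, j₂±m₂, J±M) = (1,0,4,1,4,0)
P² = 96
sum k=0..0:
  [0] +1/24 = 1/24
S = 1/24
C² = P²·S² = 1/6 ; C = +0.408248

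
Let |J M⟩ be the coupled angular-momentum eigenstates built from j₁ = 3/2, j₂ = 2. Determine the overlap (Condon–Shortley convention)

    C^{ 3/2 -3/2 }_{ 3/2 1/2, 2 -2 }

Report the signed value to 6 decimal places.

+√(2/5) = +0.632456

√[4·2!1!2!/6! · 2!1!0!4!0!3!] = √(32/5)
  +(−1)^0/∏(0,2,1,0,0,2)! = 1/4  (running 1/4)
⟨..|..⟩ = √(32/5)·(1/4) = +0.632456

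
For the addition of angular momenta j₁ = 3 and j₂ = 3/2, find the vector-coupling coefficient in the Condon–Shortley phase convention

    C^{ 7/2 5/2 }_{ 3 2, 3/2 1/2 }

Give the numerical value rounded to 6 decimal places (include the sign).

√[8·1!5!2!/9! · 5!1!2!1!6!1!] = √(6400/7)
  +(−1)^0/∏(0,1,1,2,4,0)! = 1/48  (running 1/48)
  +(−1)^1/∏(1,0,0,1,5,1)! = -1/120  (running 1/80)
⟨..|..⟩ = √(6400/7)·(1/80) = +0.377964

+√(1/7) ≈ +0.377964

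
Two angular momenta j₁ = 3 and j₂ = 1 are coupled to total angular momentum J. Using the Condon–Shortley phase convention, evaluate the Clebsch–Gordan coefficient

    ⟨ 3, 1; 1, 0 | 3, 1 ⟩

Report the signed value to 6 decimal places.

+0.288675  (= +√(1/12))

j₁+j₂−J=1  J+j₁−j₂=5  J−j₁+j₂=1  j₁+j₂+J+1=8
(j₁±m₁, j₂±m₂, J±M) = (4,2,1,1,4,2)
P² = 48
sum k=0..1:
  [0] +1/12 = 1/12
  [1] −1/24 = -1/24
S = 1/24
C² = P²·S² = 1/12 ; C = +0.288675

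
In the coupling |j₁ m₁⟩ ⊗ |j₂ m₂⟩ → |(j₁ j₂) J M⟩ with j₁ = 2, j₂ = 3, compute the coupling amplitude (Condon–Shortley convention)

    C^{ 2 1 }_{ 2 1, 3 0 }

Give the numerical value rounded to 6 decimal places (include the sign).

j₁+j₂−J=3  J+j₁−j₂=1  J−j₁+j₂=3  j₁+j₂+J+1=8
(j₁±m₁, j₂±m₂, J±M) = (3,1,3,3,3,1)
P² = 81/14
sum k=0..1:
  [0] +1/36 = 1/36
  [1] −1/4 = -1/4
S = -2/9
C² = P²·S² = 2/7 ; C = -0.534522

−√(2/7) ≈ -0.534522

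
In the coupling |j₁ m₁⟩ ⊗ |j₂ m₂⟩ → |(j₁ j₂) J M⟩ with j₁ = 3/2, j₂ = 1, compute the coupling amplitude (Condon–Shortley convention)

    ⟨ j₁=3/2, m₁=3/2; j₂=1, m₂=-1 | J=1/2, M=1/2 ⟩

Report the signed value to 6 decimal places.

j₁+j₂−J=2  J+j₁−j₂=1  J−j₁+j₂=0  j₁+j₂+J+1=4
(j₁±m₁, j₂±m₂, J±M) = (3,0,0,2,1,0)
P² = 2
sum k=0..0:
  [0] +1/2 = 1/2
S = 1/2
C² = P²·S² = 1/2 ; C = +0.707107

+0.707107  (= +√(1/2))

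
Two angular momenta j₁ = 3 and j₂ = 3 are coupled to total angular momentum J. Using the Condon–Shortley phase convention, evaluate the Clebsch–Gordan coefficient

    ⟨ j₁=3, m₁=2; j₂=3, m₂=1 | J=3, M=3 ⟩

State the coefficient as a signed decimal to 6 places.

-0.577350  (= −√(1/3))

triangle: 3!*3!*3!/10! = 216/3628800
(j±m)!: 5!*1!*4!*2!*6!*0! = 4147200
prefactor² = (2J+1)*Δ*N² = 1728
  k=1: −1/(1!*2!*0!*3!*3!*0!) = -1/72
Σ = -1/72  ⇒  CG² = 1728*(-1/72)² = 1/3
CG = −√(1/3) = -0.577350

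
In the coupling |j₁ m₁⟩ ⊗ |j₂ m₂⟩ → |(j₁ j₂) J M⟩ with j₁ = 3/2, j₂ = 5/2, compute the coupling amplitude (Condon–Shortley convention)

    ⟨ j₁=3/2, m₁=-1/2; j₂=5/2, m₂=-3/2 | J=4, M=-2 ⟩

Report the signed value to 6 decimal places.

+√(15/28) = +0.731925

triangle: 0!×3!×5!/9! = 720/362880
(j±m)!: 1!×2!×1!×4!×2!×6! = 69120
prefactor² = (2J+1)×Δ×N² = 8640/7
  k=0: +1/(0!×0!×2!×1!×1!×4!) = 1/48
Σ = 1/48  ⇒  CG² = 8640/7×1/48² = 15/28
CG = +√(15/28) = +0.731925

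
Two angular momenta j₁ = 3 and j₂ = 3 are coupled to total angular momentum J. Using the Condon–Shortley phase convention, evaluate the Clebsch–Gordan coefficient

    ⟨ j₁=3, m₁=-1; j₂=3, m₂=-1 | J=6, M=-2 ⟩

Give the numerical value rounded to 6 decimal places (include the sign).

√[13·0!6!6!/13! · 2!4!2!4!4!8!] = √(26542080/11)
  +(−1)^0/∏(0,0,4,2,2,4)! = 1/2304  (running 1/2304)
⟨..|..⟩ = √(26542080/11)·(1/2304) = +0.674200

+0.674200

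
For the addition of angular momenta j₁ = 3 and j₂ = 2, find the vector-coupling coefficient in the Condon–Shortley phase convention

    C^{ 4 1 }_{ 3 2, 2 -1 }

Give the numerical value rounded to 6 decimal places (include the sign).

+0.591608

√[9·1!5!3!/10! · 5!1!1!3!5!3!] = √(6480/7)
  +(−1)^0/∏(0,1,1,1,4,2)! = 1/48  (running 1/48)
  +(−1)^1/∏(1,0,0,0,5,3)! = -1/720  (running 7/360)
⟨..|..⟩ = √(6480/7)·(7/360) = +0.591608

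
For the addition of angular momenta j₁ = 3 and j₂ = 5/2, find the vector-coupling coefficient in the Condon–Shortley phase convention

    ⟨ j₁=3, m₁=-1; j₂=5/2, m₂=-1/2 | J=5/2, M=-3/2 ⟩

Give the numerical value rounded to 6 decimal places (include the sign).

+√(1/35) ≈ +0.169031

j₁+j₂−J=3  J+j₁−j₂=3  J−j₁+j₂=2  j₁+j₂+J+1=9
(j₁±m₁, j₂±m₂, J±M) = (2,4,2,3,1,4)
P² = 576/35
sum k=1..2:
  [1] −1/12 = -1/12
  [2] +1/8 = 1/8
S = 1/24
C² = P²·S² = 1/35 ; C = +0.169031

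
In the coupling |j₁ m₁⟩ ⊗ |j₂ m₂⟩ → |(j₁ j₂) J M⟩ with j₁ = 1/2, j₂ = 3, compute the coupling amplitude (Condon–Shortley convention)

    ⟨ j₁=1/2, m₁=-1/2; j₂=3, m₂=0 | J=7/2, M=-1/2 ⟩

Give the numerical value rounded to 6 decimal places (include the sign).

+√(4/7) ≈ +0.755929

j₁+j₂−J=0  J+j₁−j₂=1  J−j₁+j₂=6  j₁+j₂+J+1=8
(j₁±m₁, j₂±m₂, J±M) = (0,1,3,3,3,4)
P² = 5184/7
sum k=0..0:
  [0] +1/36 = 1/36
S = 1/36
C² = P²·S² = 4/7 ; C = +0.755929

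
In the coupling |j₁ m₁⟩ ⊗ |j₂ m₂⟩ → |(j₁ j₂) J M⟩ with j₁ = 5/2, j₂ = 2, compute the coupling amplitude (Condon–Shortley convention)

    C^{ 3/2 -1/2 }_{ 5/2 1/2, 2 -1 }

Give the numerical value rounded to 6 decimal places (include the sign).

√[4·3!2!1!/7! · 3!2!1!3!1!2!] = √(48/35)
  +(−1)^0/∏(0,3,2,1,0,0)! = 1/12  (running 1/12)
  +(−1)^1/∏(1,2,1,0,1,1)! = -1/2  (running -5/12)
⟨..|..⟩ = √(48/35)·(-5/12) = -0.487950

-0.487950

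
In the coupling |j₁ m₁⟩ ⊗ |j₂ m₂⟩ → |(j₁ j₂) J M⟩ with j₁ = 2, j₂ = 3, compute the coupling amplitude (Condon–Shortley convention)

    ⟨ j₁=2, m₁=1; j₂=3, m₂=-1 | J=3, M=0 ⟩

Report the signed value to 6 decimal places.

+0.182574

triangle: 2!·2!·4!/9! = 96/362880
(j±m)!: 3!·1!·2!·4!·3!·3! = 10368
prefactor² = (2J+1)·Δ·N² = 96/5
  k=0: +1/(0!·2!·1!·2!·1!·2!) = 1/8
  k=1: −1/(1!·1!·0!·1!·2!·3!) = -1/12
Σ = 1/24  ⇒  CG² = 96/5·1/24² = 1/30
CG = +√(1/30) = +0.182574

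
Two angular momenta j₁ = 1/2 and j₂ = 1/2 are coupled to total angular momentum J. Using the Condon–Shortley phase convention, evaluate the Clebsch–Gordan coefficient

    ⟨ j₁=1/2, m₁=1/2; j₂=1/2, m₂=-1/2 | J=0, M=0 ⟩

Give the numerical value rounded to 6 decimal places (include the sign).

j₁+j₂−J=1  J+j₁−j₂=0  J−j₁+j₂=0  j₁+j₂+J+1=2
(j₁±m₁, j₂±m₂, J±M) = (1,0,0,1,0,0)
P² = 1/2
sum k=0..0:
  [0] +1/1 = 1
S = 1
C² = P²·S² = 1/2 ; C = +0.707107

+√(1/2) ≈ +0.707107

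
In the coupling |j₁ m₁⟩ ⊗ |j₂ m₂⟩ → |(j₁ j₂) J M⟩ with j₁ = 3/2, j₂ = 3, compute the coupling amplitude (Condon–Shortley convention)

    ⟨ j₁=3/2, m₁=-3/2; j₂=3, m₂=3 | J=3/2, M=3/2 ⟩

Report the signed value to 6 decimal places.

-0.755929

√[4·3!0!3!/7! · 0!3!6!0!3!0!] = √(5184/7)
  +(−1)^3/∏(3,0,0,3,0,0)! = -1/36  (running -1/36)
⟨..|..⟩ = √(5184/7)·(-1/36) = -0.755929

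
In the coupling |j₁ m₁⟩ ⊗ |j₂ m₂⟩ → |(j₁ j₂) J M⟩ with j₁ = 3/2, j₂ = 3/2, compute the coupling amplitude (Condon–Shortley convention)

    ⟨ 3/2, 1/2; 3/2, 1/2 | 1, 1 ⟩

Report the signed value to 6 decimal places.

√[3·2!1!1!/5! · 2!1!2!1!2!0!] = √(2/5)
  +(−1)^1/∏(1,1,0,1,1,0)! = -1  (running -1)
⟨..|..⟩ = √(2/5)·(-1) = -0.632456

−√(2/5) = -0.632456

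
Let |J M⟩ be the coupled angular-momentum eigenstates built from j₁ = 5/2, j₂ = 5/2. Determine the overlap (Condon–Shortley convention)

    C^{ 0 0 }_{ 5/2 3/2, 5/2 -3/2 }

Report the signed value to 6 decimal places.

-0.408248

j₁+j₂−J=5  J+j₁−j₂=0  J−j₁+j₂=0  j₁+j₂+J+1=6
(j₁±m₁, j₂±m₂, J±M) = (4,1,1,4,0,0)
P² = 96
sum k=1..1:
  [1] −1/24 = -1/24
S = -1/24
C² = P²·S² = 1/6 ; C = -0.408248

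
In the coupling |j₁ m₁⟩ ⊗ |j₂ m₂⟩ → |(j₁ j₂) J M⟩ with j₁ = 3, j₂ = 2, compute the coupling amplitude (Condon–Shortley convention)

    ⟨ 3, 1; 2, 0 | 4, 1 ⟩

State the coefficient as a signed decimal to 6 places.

+√(3/28) ≈ +0.327327

j₁+j₂−J=1  J+j₁−j₂=5  J−j₁+j₂=3  j₁+j₂+J+1=10
(j₁±m₁, j₂±m₂, J±M) = (4,2,2,2,5,3)
P² = 1728/7
sum k=0..1:
  [0] +1/24 = 1/24
  [1] −1/48 = -1/48
S = 1/48
C² = P²·S² = 3/28 ; C = +0.327327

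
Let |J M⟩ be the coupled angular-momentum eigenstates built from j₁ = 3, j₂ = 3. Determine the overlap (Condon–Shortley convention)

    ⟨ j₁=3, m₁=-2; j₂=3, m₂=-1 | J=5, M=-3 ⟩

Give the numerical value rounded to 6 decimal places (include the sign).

√[11·1!5!5!/12! · 1!5!2!4!2!8!] = √(153600)
  +(−1)^0/∏(0,1,5,2,0,3)! = 1/1440  (running 1/1440)
  +(−1)^1/∏(1,0,4,1,1,4)! = -1/576  (running -1/960)
⟨..|..⟩ = √(153600)·(-1/960) = -0.408248

-0.408248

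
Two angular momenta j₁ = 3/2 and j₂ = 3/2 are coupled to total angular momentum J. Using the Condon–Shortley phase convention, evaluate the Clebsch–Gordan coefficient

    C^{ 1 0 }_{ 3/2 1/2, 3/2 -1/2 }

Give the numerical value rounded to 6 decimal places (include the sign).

√[3·2!1!1!/5! · 2!1!1!2!1!1!] = √(1/5)
  +(−1)^0/∏(0,2,1,1,0,0)! = 1/2  (running 1/2)
  +(−1)^1/∏(1,1,0,0,1,1)! = -1  (running -1/2)
⟨..|..⟩ = √(1/5)·(-1/2) = -0.223607

-0.223607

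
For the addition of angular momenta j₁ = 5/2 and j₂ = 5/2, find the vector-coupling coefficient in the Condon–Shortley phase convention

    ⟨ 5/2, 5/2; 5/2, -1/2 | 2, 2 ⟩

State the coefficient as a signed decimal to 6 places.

+0.422577  (= +√(5/28))

triangle: 3!*2!*2!/8! = 24/40320
(j±m)!: 5!*0!*2!*3!*4!*0! = 34560
prefactor² = (2J+1)*Δ*N² = 720/7
  k=0: +1/(0!*3!*0!*2!*2!*0!) = 1/24
Σ = 1/24  ⇒  CG² = 720/7*1/24² = 5/28
CG = +√(5/28) = +0.422577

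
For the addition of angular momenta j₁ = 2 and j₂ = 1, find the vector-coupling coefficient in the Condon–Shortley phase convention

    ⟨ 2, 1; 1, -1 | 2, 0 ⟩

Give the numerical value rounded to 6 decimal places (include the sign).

+√(1/2) = +0.707107

√[5·1!3!1!/6! · 3!1!0!2!2!2!] = √(2)
  +(−1)^0/∏(0,1,1,0,2,1)! = 1/2  (running 1/2)
⟨..|..⟩ = √(2)·(1/2) = +0.707107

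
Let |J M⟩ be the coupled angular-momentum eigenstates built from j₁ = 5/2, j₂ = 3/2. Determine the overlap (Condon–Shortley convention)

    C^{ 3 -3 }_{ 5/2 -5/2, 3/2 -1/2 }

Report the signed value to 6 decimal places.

j₁+j₂−J=1  J+j₁−j₂=4  J−j₁+j₂=2  j₁+j₂+J+1=8
(j₁±m₁, j₂±m₂, J±M) = (0,5,1,2,0,6)
P² = 1440
sum k=1..1:
  [1] −1/48 = -1/48
S = -1/48
C² = P²·S² = 5/8 ; C = -0.790569

−√(5/8) ≈ -0.790569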